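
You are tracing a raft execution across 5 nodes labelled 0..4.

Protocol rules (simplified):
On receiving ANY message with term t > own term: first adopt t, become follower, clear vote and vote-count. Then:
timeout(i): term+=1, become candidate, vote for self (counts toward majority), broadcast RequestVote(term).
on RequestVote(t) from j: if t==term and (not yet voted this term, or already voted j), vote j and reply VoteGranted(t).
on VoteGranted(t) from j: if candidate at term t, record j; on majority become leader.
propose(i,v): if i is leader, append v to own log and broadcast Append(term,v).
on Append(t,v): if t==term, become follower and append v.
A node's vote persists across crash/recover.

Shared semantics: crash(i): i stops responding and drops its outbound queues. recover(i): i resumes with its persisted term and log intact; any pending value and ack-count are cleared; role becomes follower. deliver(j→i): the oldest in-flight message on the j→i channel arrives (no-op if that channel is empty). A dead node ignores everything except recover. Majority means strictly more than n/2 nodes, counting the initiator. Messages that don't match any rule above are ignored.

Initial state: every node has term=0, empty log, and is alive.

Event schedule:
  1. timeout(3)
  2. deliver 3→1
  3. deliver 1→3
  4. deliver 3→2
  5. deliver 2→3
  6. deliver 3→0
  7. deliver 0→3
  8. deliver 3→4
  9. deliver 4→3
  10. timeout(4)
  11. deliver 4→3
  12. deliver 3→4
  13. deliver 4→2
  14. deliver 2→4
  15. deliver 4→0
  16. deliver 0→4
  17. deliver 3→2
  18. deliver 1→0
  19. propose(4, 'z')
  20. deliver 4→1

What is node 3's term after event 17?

step 1 timeout(3): 3={cand,t=1,log=-}
step 2 deliver 3→1: 1={foll,t=1,log=-}
step 3 deliver 1→3: —
step 4 deliver 3→2: 2={foll,t=1,log=-}
step 5 deliver 2→3: 3={lead,t=1,log=-}
step 6 deliver 3→0: 0={foll,t=1,log=-}
step 7 deliver 0→3: —
step 8 deliver 3→4: 4={foll,t=1,log=-}
step 9 deliver 4→3: —
step 10 timeout(4): 4={cand,t=2,log=-}
step 11 deliver 4→3: 3={foll,t=2,log=-}
step 12 deliver 3→4: —
step 13 deliver 4→2: 2={foll,t=2,log=-}
step 14 deliver 2→4: 4={lead,t=2,log=-}
step 15 deliver 4→0: 0={foll,t=2,log=-}
step 16 deliver 0→4: —
step 17 deliver 3→2: —

2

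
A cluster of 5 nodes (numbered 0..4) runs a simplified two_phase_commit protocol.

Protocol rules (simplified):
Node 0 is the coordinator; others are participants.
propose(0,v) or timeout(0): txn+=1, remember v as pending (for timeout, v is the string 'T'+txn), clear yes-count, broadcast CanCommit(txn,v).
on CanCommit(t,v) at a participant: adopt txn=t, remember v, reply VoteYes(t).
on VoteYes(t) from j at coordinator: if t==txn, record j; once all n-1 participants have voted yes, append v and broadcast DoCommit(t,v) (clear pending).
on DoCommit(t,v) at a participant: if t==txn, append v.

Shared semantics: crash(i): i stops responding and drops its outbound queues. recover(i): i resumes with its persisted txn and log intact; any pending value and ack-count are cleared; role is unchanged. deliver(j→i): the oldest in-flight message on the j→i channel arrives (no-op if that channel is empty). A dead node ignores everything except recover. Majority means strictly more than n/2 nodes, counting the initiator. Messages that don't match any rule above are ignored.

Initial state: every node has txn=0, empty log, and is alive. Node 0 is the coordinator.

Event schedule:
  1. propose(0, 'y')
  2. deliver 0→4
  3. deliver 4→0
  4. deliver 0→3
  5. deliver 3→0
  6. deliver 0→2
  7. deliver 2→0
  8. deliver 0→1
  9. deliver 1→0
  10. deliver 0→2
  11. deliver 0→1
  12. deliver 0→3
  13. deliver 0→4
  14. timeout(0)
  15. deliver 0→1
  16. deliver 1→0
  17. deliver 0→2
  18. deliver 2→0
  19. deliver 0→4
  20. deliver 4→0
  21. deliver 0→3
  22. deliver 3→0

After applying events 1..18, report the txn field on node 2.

2

e1 propose(0,'y'): 0[coor,t=1,-]
e2 deliver 0→4: 4[part,t=1,-]
e3 deliver 4→0: ·
e4 deliver 0→3: 3[part,t=1,-]
e5 deliver 3→0: ·
e6 deliver 0→2: 2[part,t=1,-]
e7 deliver 2→0: ·
e8 deliver 0→1: 1[part,t=1,-]
e9 deliver 1→0: 0[coor,t=1,y]
e10 deliver 0→2: 2[part,t=1,y]
e11 deliver 0→1: 1[part,t=1,y]
e12 deliver 0→3: 3[part,t=1,y]
e13 deliver 0→4: 4[part,t=1,y]
e14 timeout(0): 0[coor,t=2,y]
e15 deliver 0→1: 1[part,t=2,y]
e16 deliver 1→0: ·
e17 deliver 0→2: 2[part,t=2,y]
e18 deliver 2→0: ·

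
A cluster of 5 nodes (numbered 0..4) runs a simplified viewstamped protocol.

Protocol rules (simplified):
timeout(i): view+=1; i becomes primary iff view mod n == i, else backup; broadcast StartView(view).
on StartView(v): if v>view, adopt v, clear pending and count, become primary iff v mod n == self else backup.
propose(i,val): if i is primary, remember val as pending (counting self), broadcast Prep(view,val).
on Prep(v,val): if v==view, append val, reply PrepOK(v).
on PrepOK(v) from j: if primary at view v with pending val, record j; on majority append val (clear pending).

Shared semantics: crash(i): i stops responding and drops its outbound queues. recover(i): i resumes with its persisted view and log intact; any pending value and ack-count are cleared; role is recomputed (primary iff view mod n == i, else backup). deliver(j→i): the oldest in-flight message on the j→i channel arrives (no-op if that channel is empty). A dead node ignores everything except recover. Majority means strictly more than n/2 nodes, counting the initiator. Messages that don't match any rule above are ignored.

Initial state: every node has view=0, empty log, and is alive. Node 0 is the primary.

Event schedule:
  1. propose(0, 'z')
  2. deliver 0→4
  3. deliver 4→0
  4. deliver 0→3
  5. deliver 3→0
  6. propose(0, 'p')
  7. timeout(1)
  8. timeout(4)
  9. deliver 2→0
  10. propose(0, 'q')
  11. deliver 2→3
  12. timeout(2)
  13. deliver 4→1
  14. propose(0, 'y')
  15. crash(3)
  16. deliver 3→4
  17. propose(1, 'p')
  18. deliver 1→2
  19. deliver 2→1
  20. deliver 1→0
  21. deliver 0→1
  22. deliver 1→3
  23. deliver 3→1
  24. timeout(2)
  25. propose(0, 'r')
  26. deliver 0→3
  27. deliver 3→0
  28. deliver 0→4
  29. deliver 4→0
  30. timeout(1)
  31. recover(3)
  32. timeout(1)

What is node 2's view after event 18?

after 1 — propose(0,'z'): ·
after 2 — deliver 0→4: n4:back/v0/[z]
after 3 — deliver 4→0: ·
after 4 — deliver 0→3: n3:back/v0/[z]
after 5 — deliver 3→0: n0:prim/v0/[z]
after 6 — propose(0,'p'): ·
after 7 — timeout(1): n1:prim/v1/[-]
after 8 — timeout(4): n4:back/v1/[z]
after 9 — deliver 2→0: ·
after 10 — propose(0,'q'): ·
after 11 — deliver 2→3: ·
after 12 — timeout(2): n2:back/v1/[-]
after 13 — deliver 4→1: ·
after 14 — propose(0,'y'): ·
after 15 — crash(3): n3:✗back/v0/[z]
after 16 — deliver 3→4: ·
after 17 — propose(1,'p'): ·
after 18 — deliver 1→2: ·

1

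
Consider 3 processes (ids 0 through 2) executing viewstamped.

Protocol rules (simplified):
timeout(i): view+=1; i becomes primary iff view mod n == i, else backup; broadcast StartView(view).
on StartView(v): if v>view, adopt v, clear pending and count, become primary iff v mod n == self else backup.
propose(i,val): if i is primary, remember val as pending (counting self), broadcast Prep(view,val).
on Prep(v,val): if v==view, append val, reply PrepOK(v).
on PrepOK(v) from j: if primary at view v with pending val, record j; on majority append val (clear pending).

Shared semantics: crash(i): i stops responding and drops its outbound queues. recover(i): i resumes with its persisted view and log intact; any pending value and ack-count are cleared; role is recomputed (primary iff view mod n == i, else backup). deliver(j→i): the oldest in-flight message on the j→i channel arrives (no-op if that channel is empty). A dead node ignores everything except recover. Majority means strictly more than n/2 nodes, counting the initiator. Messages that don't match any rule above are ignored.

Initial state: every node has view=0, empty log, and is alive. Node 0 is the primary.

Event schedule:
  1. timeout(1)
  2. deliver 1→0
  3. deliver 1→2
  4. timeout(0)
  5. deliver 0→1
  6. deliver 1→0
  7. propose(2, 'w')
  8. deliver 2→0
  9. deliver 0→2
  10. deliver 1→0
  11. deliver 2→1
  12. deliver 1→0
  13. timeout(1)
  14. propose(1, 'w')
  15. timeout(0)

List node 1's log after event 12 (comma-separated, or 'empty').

empty

1. timeout(1):  <1:prim v1 ->
2. deliver 1→0:  <0:back v1 ->
3. deliver 1→2:  <2:back v1 ->
4. timeout(0):  <0:back v2 ->
5. deliver 0→1:  <1:back v2 ->
6. deliver 1→0:  nop
7. propose(2,'w'):  nop
8. deliver 2→0:  nop
9. deliver 0→2:  <2:prim v2 ->
10. deliver 1→0:  nop
11. deliver 2→1:  nop
12. deliver 1→0:  nop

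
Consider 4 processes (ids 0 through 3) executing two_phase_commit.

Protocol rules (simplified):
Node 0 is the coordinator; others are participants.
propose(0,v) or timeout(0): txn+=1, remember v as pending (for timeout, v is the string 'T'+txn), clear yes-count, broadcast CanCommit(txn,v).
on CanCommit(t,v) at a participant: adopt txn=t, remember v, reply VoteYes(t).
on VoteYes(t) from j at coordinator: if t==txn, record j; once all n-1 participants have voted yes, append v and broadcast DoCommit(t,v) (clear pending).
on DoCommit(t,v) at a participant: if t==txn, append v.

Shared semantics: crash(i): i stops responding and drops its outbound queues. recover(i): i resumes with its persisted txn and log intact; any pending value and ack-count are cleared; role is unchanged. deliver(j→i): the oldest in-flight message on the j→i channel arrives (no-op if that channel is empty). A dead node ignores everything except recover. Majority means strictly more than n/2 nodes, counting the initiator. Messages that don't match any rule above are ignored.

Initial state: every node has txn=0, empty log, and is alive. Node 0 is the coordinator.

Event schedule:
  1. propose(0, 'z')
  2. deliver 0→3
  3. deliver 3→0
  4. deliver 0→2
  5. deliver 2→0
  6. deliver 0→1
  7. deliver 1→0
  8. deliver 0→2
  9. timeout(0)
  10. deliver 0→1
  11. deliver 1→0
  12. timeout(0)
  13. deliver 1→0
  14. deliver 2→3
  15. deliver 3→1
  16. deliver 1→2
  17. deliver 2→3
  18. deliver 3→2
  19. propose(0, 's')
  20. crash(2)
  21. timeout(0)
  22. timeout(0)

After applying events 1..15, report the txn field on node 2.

1

after 1 — propose(0,'z'): n0:coor/t1/[-]
after 2 — deliver 0→3: n3:part/t1/[-]
after 3 — deliver 3→0: ·
after 4 — deliver 0→2: n2:part/t1/[-]
after 5 — deliver 2→0: ·
after 6 — deliver 0→1: n1:part/t1/[-]
after 7 — deliver 1→0: n0:coor/t1/[z]
after 8 — deliver 0→2: n2:part/t1/[z]
after 9 — timeout(0): n0:coor/t2/[z]
after 10 — deliver 0→1: n1:part/t1/[z]
after 11 — deliver 1→0: ·
after 12 — timeout(0): n0:coor/t3/[z]
after 13 — deliver 1→0: ·
after 14 — deliver 2→3: ·
after 15 — deliver 3→1: ·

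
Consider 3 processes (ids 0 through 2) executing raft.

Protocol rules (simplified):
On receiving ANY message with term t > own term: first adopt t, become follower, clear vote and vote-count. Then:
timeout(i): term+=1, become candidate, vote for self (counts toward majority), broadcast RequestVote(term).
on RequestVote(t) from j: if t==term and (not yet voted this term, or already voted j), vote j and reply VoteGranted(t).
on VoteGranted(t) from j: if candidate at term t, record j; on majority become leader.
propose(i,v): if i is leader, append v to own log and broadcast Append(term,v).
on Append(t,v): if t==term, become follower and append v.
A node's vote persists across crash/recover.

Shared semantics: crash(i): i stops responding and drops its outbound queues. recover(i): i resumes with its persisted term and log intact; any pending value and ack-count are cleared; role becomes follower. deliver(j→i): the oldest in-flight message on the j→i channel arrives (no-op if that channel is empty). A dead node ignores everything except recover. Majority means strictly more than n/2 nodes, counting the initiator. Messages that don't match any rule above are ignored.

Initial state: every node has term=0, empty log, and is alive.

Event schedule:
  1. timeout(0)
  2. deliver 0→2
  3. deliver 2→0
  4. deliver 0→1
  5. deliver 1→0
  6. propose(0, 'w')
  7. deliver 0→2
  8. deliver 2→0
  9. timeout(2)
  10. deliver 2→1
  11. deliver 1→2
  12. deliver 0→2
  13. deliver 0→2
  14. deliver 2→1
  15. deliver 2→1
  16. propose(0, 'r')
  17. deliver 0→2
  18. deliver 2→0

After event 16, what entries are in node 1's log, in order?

empty

after 1 — timeout(0): n0:cand/t1/[-]
after 2 — deliver 0→2: n2:foll/t1/[-]
after 3 — deliver 2→0: n0:lead/t1/[-]
after 4 — deliver 0→1: n1:foll/t1/[-]
after 5 — deliver 1→0: ·
after 6 — propose(0,'w'): n0:lead/t1/[w]
after 7 — deliver 0→2: n2:foll/t1/[w]
after 8 — deliver 2→0: ·
after 9 — timeout(2): n2:cand/t2/[w]
after 10 — deliver 2→1: n1:foll/t2/[-]
after 11 — deliver 1→2: n2:lead/t2/[w]
after 12 — deliver 0→2: ·
after 13 — deliver 0→2: ·
after 14 — deliver 2→1: ·
after 15 — deliver 2→1: ·
after 16 — propose(0,'r'): n0:lead/t1/[w,r]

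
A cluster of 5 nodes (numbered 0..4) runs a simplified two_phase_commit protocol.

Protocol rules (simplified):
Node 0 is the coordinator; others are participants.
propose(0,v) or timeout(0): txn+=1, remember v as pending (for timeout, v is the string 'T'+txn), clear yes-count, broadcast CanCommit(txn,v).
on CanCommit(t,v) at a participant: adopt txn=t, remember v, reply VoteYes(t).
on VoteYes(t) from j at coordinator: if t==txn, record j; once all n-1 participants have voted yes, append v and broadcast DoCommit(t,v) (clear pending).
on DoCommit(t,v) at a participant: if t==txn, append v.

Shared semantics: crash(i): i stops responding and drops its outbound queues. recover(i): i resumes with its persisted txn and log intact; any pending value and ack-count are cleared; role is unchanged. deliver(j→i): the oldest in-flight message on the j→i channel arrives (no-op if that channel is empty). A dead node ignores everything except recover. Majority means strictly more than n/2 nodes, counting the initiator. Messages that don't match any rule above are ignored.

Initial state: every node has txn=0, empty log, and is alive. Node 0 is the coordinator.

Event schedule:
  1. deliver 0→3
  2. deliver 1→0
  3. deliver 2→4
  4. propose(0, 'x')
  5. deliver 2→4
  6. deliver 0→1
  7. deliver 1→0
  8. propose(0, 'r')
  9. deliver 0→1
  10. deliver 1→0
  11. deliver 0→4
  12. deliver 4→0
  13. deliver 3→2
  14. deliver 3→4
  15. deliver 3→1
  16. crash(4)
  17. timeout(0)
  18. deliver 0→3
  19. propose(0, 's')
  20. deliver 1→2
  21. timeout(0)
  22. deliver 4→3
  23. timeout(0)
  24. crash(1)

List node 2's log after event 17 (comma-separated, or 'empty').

empty

step 1 deliver 0→3: —
step 2 deliver 1→0: —
step 3 deliver 2→4: —
step 4 propose(0,'x'): 0={coor,t=1,log=-}
step 5 deliver 2→4: —
step 6 deliver 0→1: 1={part,t=1,log=-}
step 7 deliver 1→0: —
step 8 propose(0,'r'): 0={coor,t=2,log=-}
step 9 deliver 0→1: 1={part,t=2,log=-}
step 10 deliver 1→0: —
step 11 deliver 0→4: 4={part,t=1,log=-}
step 12 deliver 4→0: —
step 13 deliver 3→2: —
step 14 deliver 3→4: —
step 15 deliver 3→1: —
step 16 crash(4): 4={✗part,t=1,log=-}
step 17 timeout(0): 0={coor,t=3,log=-}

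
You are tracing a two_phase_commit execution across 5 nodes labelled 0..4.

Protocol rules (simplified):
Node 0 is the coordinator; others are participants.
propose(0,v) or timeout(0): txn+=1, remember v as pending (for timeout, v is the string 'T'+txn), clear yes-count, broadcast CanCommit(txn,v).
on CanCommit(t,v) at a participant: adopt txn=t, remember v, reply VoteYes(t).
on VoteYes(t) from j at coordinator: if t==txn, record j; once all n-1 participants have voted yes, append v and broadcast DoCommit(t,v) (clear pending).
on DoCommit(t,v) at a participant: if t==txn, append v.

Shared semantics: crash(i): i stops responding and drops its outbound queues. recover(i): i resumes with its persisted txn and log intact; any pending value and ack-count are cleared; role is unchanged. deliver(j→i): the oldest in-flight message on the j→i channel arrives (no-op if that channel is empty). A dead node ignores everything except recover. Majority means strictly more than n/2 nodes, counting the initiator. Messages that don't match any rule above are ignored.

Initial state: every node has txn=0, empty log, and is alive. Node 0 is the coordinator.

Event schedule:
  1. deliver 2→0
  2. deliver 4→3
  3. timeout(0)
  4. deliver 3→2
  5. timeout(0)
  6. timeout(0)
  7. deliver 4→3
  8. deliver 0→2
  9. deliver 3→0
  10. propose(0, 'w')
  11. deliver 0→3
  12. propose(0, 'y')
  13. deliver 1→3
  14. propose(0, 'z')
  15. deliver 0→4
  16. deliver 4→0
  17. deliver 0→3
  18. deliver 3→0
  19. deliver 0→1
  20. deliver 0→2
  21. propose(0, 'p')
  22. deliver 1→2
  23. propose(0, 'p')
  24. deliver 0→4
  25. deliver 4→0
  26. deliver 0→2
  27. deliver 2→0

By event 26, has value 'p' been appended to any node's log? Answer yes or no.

after 1 — deliver 2→0: ·
after 2 — deliver 4→3: ·
after 3 — timeout(0): n0:coor/t1/[-]
after 4 — deliver 3→2: ·
after 5 — timeout(0): n0:coor/t2/[-]
after 6 — timeout(0): n0:coor/t3/[-]
after 7 — deliver 4→3: ·
after 8 — deliver 0→2: n2:part/t1/[-]
after 9 — deliver 3→0: ·
after 10 — propose(0,'w'): n0:coor/t4/[-]
after 11 — deliver 0→3: n3:part/t1/[-]
after 12 — propose(0,'y'): n0:coor/t5/[-]
after 13 — deliver 1→3: ·
after 14 — propose(0,'z'): n0:coor/t6/[-]
after 15 — deliver 0→4: n4:part/t1/[-]
after 16 — deliver 4→0: ·
after 17 — deliver 0→3: n3:part/t2/[-]
after 18 — deliver 3→0: ·
after 19 — deliver 0→1: n1:part/t1/[-]
after 20 — deliver 0→2: n2:part/t2/[-]
after 21 — propose(0,'p'): n0:coor/t7/[-]
after 22 — deliver 1→2: ·
after 23 — propose(0,'p'): n0:coor/t8/[-]
after 24 — deliver 0→4: n4:part/t2/[-]
after 25 — deliver 4→0: ·
after 26 — deliver 0→2: n2:part/t3/[-]

no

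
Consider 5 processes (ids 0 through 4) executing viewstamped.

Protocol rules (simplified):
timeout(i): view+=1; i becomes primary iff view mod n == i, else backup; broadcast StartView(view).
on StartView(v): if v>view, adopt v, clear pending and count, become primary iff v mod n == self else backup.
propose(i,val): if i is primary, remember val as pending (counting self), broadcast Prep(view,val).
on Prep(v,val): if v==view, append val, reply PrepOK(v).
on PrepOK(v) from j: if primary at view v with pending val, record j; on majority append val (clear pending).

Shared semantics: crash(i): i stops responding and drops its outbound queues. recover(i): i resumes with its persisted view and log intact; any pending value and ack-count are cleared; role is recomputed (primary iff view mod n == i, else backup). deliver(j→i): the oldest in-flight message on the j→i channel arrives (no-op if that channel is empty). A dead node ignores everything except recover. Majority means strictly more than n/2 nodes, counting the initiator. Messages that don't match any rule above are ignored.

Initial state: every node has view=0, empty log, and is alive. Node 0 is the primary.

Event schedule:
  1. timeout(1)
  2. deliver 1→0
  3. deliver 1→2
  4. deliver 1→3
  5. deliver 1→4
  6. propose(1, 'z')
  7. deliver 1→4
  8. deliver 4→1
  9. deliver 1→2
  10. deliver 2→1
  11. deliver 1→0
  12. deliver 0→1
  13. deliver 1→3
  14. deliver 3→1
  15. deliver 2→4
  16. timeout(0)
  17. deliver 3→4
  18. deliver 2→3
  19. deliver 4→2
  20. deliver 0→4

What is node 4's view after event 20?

[1] timeout(1) → N1(prim v1 [-])
[2] deliver 1→0 → N0(back v1 [-])
[3] deliver 1→2 → N2(back v1 [-])
[4] deliver 1→3 → N3(back v1 [-])
[5] deliver 1→4 → N4(back v1 [-])
[6] propose(1,'z') → ∅
[7] deliver 1→4 → N4(back v1 [z])
[8] deliver 4→1 → ∅
[9] deliver 1→2 → N2(back v1 [z])
[10] deliver 2→1 → N1(prim v1 [z])
[11] deliver 1→0 → N0(back v1 [z])
[12] deliver 0→1 → ∅
[13] deliver 1→3 → N3(back v1 [z])
[14] deliver 3→1 → ∅
[15] deliver 2→4 → ∅
[16] timeout(0) → N0(back v2 [z])
[17] deliver 3→4 → ∅
[18] deliver 2→3 → ∅
[19] deliver 4→2 → ∅
[20] deliver 0→4 → N4(back v2 [z])

2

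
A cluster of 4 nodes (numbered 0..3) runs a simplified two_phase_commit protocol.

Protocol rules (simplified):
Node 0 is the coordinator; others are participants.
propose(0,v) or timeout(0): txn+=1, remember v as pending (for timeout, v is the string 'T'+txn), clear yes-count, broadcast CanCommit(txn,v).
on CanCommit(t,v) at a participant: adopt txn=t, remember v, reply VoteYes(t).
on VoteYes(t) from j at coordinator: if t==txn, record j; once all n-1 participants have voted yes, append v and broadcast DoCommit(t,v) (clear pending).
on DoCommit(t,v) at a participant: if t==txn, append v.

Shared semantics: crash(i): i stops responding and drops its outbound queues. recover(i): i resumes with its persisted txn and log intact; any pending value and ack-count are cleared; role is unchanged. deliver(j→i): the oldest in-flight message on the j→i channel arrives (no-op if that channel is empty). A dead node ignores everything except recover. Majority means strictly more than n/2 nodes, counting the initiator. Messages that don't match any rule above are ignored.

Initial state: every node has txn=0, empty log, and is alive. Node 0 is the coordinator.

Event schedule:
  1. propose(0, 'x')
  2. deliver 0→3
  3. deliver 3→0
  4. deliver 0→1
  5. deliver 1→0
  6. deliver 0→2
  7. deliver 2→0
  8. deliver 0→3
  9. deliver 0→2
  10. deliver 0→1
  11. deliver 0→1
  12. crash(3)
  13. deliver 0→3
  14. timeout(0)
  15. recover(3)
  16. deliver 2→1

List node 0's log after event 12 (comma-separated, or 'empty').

step 1 propose(0,'x'): 0={coor,t=1,log=-}
step 2 deliver 0→3: 3={part,t=1,log=-}
step 3 deliver 3→0: —
step 4 deliver 0→1: 1={part,t=1,log=-}
step 5 deliver 1→0: —
step 6 deliver 0→2: 2={part,t=1,log=-}
step 7 deliver 2→0: 0={coor,t=1,log=x}
step 8 deliver 0→3: 3={part,t=1,log=x}
step 9 deliver 0→2: 2={part,t=1,log=x}
step 10 deliver 0→1: 1={part,t=1,log=x}
step 11 deliver 0→1: —
step 12 crash(3): 3={✗part,t=1,log=x}

x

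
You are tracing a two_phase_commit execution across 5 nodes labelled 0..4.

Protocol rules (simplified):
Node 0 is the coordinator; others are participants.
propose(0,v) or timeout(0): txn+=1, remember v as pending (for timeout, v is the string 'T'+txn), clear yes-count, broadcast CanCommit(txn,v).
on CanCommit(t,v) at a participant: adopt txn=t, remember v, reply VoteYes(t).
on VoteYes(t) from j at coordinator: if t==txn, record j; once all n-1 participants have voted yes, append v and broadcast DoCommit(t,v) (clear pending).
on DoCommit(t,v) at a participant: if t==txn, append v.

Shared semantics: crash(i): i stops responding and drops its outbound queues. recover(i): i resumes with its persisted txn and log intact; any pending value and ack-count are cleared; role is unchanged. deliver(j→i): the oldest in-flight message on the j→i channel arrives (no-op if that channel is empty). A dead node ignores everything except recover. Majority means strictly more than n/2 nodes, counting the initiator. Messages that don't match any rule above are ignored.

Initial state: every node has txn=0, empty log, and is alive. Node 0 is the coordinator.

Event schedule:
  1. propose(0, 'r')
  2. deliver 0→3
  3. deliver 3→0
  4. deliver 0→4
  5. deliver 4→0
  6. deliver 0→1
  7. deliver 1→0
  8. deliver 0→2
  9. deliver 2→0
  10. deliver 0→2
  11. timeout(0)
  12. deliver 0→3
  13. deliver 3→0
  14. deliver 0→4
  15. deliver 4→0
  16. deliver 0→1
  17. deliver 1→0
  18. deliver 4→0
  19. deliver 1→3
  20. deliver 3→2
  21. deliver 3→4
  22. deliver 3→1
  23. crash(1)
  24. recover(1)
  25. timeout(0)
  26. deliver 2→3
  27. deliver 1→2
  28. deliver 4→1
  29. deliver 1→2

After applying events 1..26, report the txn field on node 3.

1

step 1 propose(0,'r'): 0={coor,t=1,log=-}
step 2 deliver 0→3: 3={part,t=1,log=-}
step 3 deliver 3→0: —
step 4 deliver 0→4: 4={part,t=1,log=-}
step 5 deliver 4→0: —
step 6 deliver 0→1: 1={part,t=1,log=-}
step 7 deliver 1→0: —
step 8 deliver 0→2: 2={part,t=1,log=-}
step 9 deliver 2→0: 0={coor,t=1,log=r}
step 10 deliver 0→2: 2={part,t=1,log=r}
step 11 timeout(0): 0={coor,t=2,log=r}
step 12 deliver 0→3: 3={part,t=1,log=r}
step 13 deliver 3→0: —
step 14 deliver 0→4: 4={part,t=1,log=r}
step 15 deliver 4→0: —
step 16 deliver 0→1: 1={part,t=1,log=r}
step 17 deliver 1→0: —
step 18 deliver 4→0: —
step 19 deliver 1→3: —
step 20 deliver 3→2: —
step 21 deliver 3→4: —
step 22 deliver 3→1: —
step 23 crash(1): 1={✗part,t=1,log=r}
step 24 recover(1): 1={part,t=1,log=r}
step 25 timeout(0): 0={coor,t=3,log=r}
step 26 deliver 2→3: —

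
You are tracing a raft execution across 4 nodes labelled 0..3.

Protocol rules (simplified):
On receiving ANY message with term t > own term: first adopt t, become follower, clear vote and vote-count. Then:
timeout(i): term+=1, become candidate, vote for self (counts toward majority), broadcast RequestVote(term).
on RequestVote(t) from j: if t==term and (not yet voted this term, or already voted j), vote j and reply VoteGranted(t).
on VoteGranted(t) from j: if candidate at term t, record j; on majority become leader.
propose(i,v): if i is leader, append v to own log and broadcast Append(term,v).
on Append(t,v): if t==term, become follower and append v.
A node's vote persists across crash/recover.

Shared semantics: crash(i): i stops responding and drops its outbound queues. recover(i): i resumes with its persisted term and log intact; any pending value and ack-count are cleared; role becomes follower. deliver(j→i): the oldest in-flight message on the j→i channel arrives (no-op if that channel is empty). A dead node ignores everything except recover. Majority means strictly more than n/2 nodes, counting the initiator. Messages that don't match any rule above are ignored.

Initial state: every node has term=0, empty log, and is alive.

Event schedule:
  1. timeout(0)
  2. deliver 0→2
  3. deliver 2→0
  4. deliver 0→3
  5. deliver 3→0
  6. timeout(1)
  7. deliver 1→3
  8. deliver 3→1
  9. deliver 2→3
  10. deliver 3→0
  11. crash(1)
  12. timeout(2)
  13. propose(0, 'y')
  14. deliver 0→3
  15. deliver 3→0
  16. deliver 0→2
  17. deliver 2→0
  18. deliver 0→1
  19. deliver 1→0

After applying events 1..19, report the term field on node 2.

step 1 timeout(0): 0={cand,t=1,log=-}
step 2 deliver 0→2: 2={foll,t=1,log=-}
step 3 deliver 2→0: —
step 4 deliver 0→3: 3={foll,t=1,log=-}
step 5 deliver 3→0: 0={lead,t=1,log=-}
step 6 timeout(1): 1={cand,t=1,log=-}
step 7 deliver 1→3: —
step 8 deliver 3→1: —
step 9 deliver 2→3: —
step 10 deliver 3→0: —
step 11 crash(1): 1={✗cand,t=1,log=-}
step 12 timeout(2): 2={cand,t=2,log=-}
step 13 propose(0,'y'): 0={lead,t=1,log=y}
step 14 deliver 0→3: 3={foll,t=1,log=y}
step 15 deliver 3→0: —
step 16 deliver 0→2: —
step 17 deliver 2→0: 0={foll,t=2,log=y}
step 18 deliver 0→1: —
step 19 deliver 1→0: —

2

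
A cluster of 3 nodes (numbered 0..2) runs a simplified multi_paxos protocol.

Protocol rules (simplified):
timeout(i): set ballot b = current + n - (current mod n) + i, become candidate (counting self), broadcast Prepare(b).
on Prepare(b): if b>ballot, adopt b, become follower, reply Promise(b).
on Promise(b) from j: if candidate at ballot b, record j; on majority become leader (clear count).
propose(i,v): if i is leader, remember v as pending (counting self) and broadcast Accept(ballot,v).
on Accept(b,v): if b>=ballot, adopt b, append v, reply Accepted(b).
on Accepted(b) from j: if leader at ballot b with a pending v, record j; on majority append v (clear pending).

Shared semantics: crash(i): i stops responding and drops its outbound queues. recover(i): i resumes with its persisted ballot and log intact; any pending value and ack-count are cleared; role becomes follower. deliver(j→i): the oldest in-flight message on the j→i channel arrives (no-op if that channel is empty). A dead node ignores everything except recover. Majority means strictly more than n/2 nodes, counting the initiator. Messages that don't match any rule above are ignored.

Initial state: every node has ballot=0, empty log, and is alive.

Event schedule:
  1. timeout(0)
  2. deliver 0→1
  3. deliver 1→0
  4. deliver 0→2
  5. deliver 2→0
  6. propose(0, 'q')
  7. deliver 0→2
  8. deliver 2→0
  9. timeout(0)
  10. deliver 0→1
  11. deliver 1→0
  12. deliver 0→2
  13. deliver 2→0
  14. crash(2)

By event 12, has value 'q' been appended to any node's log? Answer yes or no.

[1] timeout(0) → N0(cand b3 [-])
[2] deliver 0→1 → N1(foll b3 [-])
[3] deliver 1→0 → N0(lead b3 [-])
[4] deliver 0→2 → N2(foll b3 [-])
[5] deliver 2→0 → ∅
[6] propose(0,'q') → ∅
[7] deliver 0→2 → N2(foll b3 [q])
[8] deliver 2→0 → N0(lead b3 [q])
[9] timeout(0) → N0(cand b6 [q])
[10] deliver 0→1 → N1(foll b3 [q])
[11] deliver 1→0 → ∅
[12] deliver 0→2 → N2(foll b6 [q])

yes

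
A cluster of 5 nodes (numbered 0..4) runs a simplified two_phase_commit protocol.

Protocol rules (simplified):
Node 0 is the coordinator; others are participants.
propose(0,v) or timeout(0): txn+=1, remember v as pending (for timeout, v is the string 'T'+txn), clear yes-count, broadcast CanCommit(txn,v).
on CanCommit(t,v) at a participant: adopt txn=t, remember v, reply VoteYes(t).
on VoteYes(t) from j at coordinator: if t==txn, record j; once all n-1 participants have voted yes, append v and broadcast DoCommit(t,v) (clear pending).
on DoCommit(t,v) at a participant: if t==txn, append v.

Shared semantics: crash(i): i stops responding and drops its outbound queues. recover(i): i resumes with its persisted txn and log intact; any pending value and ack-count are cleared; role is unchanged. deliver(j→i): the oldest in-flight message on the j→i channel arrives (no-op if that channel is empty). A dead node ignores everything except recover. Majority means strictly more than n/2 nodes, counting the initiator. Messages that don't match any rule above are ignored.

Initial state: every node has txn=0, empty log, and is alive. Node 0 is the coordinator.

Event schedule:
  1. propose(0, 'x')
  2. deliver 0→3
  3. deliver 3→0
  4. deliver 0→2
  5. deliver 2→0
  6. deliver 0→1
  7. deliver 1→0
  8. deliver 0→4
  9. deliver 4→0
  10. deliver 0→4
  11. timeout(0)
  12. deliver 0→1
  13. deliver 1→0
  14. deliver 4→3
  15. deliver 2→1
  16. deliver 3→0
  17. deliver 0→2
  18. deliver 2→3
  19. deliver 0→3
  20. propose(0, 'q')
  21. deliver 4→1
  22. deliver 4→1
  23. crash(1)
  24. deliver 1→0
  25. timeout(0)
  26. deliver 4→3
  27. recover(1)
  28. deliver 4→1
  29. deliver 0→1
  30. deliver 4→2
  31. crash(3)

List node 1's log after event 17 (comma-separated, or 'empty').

step 1 propose(0,'x'): 0={coor,t=1,log=-}
step 2 deliver 0→3: 3={part,t=1,log=-}
step 3 deliver 3→0: —
step 4 deliver 0→2: 2={part,t=1,log=-}
step 5 deliver 2→0: —
step 6 deliver 0→1: 1={part,t=1,log=-}
step 7 deliver 1→0: —
step 8 deliver 0→4: 4={part,t=1,log=-}
step 9 deliver 4→0: 0={coor,t=1,log=x}
step 10 deliver 0→4: 4={part,t=1,log=x}
step 11 timeout(0): 0={coor,t=2,log=x}
step 12 deliver 0→1: 1={part,t=1,log=x}
step 13 deliver 1→0: —
step 14 deliver 4→3: —
step 15 deliver 2→1: —
step 16 deliver 3→0: —
step 17 deliver 0→2: 2={part,t=1,log=x}

x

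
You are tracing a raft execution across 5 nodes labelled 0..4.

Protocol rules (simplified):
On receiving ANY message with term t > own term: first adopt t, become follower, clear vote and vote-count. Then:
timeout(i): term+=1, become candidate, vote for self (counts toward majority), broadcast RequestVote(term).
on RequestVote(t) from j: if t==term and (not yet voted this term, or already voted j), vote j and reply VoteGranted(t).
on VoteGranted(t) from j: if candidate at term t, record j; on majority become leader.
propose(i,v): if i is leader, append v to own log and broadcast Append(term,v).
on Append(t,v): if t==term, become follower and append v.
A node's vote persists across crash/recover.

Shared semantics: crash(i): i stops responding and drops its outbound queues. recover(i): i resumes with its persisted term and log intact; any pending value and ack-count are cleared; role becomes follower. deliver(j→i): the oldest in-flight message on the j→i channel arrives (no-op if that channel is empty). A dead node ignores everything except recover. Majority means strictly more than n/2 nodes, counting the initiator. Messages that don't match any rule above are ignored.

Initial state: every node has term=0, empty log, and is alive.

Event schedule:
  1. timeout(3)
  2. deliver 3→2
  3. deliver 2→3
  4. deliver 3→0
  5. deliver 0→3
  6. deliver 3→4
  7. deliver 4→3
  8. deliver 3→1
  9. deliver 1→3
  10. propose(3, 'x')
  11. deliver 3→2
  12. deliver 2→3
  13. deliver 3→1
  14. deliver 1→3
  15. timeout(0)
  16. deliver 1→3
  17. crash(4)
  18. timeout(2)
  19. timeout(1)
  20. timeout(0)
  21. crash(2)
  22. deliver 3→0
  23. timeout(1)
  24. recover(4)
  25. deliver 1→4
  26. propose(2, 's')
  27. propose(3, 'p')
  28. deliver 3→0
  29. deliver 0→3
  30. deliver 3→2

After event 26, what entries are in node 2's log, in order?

x

1. timeout(3):  <3:cand t1 ->
2. deliver 3→2:  <2:foll t1 ->
3. deliver 2→3:  nop
4. deliver 3→0:  <0:foll t1 ->
5. deliver 0→3:  <3:lead t1 ->
6. deliver 3→4:  <4:foll t1 ->
7. deliver 4→3:  nop
8. deliver 3→1:  <1:foll t1 ->
9. deliver 1→3:  nop
10. propose(3,'x'):  <3:lead t1 x>
11. deliver 3→2:  <2:foll t1 x>
12. deliver 2→3:  nop
13. deliver 3→1:  <1:foll t1 x>
14. deliver 1→3:  nop
15. timeout(0):  <0:cand t2 ->
16. deliver 1→3:  nop
17. crash(4):  <4:✗foll t1 ->
18. timeout(2):  <2:cand t2 x>
19. timeout(1):  <1:cand t2 x>
20. timeout(0):  <0:cand t3 ->
21. crash(2):  <2:✗cand t2 x>
22. deliver 3→0:  nop
23. timeout(1):  <1:cand t3 x>
24. recover(4):  <4:foll t1 ->
25. deliver 1→4:  <4:foll t2 ->
26. propose(2,'s'):  nop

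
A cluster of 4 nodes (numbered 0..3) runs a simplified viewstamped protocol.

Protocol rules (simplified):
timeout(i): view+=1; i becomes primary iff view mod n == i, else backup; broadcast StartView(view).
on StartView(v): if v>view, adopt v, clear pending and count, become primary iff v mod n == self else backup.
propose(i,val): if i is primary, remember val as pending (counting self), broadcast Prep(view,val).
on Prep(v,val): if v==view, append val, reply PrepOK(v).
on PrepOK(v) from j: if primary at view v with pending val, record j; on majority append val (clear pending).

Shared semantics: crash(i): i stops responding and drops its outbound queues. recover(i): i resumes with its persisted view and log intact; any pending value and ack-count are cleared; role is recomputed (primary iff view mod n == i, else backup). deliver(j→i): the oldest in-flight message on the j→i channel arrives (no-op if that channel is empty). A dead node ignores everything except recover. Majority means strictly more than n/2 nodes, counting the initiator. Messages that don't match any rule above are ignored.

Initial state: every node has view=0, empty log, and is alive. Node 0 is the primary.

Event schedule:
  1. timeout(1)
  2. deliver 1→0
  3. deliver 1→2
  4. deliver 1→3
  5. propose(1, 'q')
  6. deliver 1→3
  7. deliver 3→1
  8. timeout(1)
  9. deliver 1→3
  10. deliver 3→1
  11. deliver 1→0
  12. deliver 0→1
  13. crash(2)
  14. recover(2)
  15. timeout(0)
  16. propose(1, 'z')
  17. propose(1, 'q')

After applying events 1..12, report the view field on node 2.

[1] timeout(1) → N1(prim v1 [-])
[2] deliver 1→0 → N0(back v1 [-])
[3] deliver 1→2 → N2(back v1 [-])
[4] deliver 1→3 → N3(back v1 [-])
[5] propose(1,'q') → ∅
[6] deliver 1→3 → N3(back v1 [q])
[7] deliver 3→1 → ∅
[8] timeout(1) → N1(back v2 [-])
[9] deliver 1→3 → N3(back v2 [q])
[10] deliver 3→1 → ∅
[11] deliver 1→0 → N0(back v1 [q])
[12] deliver 0→1 → ∅

1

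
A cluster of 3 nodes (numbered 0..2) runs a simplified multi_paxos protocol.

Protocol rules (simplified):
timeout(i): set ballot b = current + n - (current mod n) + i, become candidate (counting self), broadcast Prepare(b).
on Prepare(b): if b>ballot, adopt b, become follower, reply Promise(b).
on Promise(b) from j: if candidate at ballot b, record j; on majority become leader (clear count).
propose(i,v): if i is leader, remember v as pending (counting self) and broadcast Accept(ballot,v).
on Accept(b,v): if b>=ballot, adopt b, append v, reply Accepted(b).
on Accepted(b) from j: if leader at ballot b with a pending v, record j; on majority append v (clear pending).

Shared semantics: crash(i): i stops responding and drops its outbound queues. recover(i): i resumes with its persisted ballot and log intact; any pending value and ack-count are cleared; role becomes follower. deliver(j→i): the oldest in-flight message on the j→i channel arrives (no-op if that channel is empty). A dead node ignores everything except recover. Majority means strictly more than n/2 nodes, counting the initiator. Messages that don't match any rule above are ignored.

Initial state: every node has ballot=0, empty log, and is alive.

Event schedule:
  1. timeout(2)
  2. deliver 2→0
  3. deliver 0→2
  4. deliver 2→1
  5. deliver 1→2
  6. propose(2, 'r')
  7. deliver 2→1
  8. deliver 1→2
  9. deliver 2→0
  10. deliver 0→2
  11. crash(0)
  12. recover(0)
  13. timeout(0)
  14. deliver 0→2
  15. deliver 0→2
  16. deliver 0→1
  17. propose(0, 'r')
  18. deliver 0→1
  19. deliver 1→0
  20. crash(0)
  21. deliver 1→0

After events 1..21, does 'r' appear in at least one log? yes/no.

yes

after 1 — timeout(2): n2:cand/b5/[-]
after 2 — deliver 2→0: n0:foll/b5/[-]
after 3 — deliver 0→2: n2:lead/b5/[-]
after 4 — deliver 2→1: n1:foll/b5/[-]
after 5 — deliver 1→2: ·
after 6 — propose(2,'r'): ·
after 7 — deliver 2→1: n1:foll/b5/[r]
after 8 — deliver 1→2: n2:lead/b5/[r]
after 9 — deliver 2→0: n0:foll/b5/[r]
after 10 — deliver 0→2: ·
after 11 — crash(0): n0:✗foll/b5/[r]
after 12 — recover(0): n0:foll/b5/[r]
after 13 — timeout(0): n0:cand/b6/[r]
after 14 — deliver 0→2: n2:foll/b6/[r]
after 15 — deliver 0→2: ·
after 16 — deliver 0→1: n1:foll/b6/[r]
after 17 — propose(0,'r'): ·
after 18 — deliver 0→1: ·
after 19 — deliver 1→0: n0:lead/b6/[r]
after 20 — crash(0): n0:✗lead/b6/[r]
after 21 — deliver 1→0: ·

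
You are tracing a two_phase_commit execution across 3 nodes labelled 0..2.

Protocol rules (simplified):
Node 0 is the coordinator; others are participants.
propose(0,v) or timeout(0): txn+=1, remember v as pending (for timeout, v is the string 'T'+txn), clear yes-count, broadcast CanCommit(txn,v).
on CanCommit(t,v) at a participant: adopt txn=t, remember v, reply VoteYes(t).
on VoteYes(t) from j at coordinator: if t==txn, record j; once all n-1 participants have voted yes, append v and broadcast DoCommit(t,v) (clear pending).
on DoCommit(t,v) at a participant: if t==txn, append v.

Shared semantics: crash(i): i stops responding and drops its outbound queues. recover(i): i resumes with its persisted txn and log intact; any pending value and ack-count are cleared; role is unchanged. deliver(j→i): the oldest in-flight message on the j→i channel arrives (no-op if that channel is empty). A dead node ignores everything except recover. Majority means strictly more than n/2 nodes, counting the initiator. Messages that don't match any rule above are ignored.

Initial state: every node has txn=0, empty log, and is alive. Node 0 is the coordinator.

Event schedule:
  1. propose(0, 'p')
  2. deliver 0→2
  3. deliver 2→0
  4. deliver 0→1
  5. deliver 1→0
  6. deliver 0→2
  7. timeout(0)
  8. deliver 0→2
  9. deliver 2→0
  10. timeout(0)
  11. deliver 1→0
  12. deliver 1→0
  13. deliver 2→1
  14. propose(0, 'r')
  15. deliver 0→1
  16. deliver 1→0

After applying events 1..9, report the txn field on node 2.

1. propose(0,'p'):  <0:coor t1 ->
2. deliver 0→2:  <2:part t1 ->
3. deliver 2→0:  nop
4. deliver 0→1:  <1:part t1 ->
5. deliver 1→0:  <0:coor t1 p>
6. deliver 0→2:  <2:part t1 p>
7. timeout(0):  <0:coor t2 p>
8. deliver 0→2:  <2:part t2 p>
9. deliver 2→0:  nop

2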